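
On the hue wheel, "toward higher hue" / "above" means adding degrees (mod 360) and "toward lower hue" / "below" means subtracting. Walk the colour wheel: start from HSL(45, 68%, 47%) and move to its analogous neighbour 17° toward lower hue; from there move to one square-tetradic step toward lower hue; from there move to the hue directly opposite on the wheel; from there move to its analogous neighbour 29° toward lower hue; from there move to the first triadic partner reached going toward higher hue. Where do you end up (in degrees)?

209°

−17° (analog 17° ↓): 45 − 17 = 28°
−90° (square ↓): 28 − 90 = -62 → -62 + 360 = 298°
+180° (complement): 298 + 180 = 478 → 478 − 360 = 118°
−29° (analog 29° ↓): 118 − 29 = 89°
+120° (triadic ↑): 89 + 120 = 209°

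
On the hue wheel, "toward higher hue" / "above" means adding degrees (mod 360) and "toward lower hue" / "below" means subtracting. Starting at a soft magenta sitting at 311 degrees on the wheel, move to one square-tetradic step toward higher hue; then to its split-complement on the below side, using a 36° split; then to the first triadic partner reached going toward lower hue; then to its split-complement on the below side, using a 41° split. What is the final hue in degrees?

square ↑ +90°: 311 + 90 = 401 → 401 − 360 = 41°
split-comp 36° ↓ +144°: 41 + 144 = 185°
triadic ↓ −120°: 185 − 120 = 65°
split-comp 41° ↓ +139°: 65 + 139 = 204°

204°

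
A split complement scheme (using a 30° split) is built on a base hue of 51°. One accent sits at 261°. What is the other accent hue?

Split-complementary hues sit 30° either side of the complement.
Complement of the base 51°: 51 + 180 = 231°
The given accent 261° is 30° one side of 231°; the other accent sits 30° the other side: 231 − 30 = 201°

201°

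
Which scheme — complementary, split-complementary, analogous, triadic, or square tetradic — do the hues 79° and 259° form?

Sort the hues: 79°, 259°.
Successive gaps around the wheel: 180°, 180°.
Two hues 180° apart are complementary.

complementary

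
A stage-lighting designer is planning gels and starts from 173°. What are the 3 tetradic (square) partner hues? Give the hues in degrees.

A square tetradic scheme places four hues every 90°.
173 + 90 = 263°
173 + 180 = 353°
173 + 270 = 443 → 443 − 360 = 83°

263°, 353° and 83°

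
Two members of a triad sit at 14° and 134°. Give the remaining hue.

A triad spaces three hues 120° apart.
The full set is {14°, 134°, 254°}.

254°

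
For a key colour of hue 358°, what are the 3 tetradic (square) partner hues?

88°, 178° and 268°

A square tetradic scheme places four hues every 90°.
358 + 90 = 448 → 448 − 360 = 88°
358 + 180 = 538 → 538 − 360 = 178°
358 + 270 = 628 → 628 − 360 = 268°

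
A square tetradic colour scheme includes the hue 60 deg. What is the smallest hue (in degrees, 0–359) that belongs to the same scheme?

60°

A square tetradic scheme places four hues every 90°.
The full set through 60° is {60°, 150°, 240°, 330°}.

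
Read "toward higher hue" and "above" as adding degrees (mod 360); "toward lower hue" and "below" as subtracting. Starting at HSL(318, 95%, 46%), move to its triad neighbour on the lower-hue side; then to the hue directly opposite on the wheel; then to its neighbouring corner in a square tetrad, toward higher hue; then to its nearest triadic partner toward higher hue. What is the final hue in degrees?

triadic ↓ −120°: 318 − 120 = 198°
complement +180°: 198 + 180 = 378 → 378 − 360 = 18°
square ↑ +90°: 18 + 90 = 108°
triadic ↑ +120°: 108 + 120 = 228°

228°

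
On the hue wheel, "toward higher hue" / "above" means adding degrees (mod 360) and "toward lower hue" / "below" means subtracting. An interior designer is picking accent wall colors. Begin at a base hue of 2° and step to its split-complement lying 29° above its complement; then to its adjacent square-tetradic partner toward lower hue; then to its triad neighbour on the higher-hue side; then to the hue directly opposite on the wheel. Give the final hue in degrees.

+209° (split-comp 29° ↑): 2 + 209 = 211°
−90° (square ↓): 211 − 90 = 121°
+120° (triadic ↑): 121 + 120 = 241°
+180° (complement): 241 + 180 = 421 → 421 − 360 = 61°

61°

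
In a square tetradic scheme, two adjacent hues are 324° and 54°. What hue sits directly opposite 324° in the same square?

144°

A square tetradic scheme places four hues 90° apart; opposite corners are 180° apart.
324 + 180 = 504 → 504 − 360 = 144°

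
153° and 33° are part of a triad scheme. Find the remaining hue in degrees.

A triad places three hues 120° apart.
The full set through 33° is {33°, 153°, 273°}.
Given {33°, 153°}, the missing hue is 273°.

273°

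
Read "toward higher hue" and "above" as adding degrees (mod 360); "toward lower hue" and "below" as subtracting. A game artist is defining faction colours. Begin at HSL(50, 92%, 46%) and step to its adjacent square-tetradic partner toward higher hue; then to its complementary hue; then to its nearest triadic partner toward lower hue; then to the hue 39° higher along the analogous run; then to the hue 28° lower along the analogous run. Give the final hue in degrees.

211°

50 + 90 = 140°   (square ↑)
140 + 180 = 320°   (complement)
320 − 120 = 200°   (triadic ↓)
200 + 39 = 239°   (analog 39° ↑)
239 − 28 = 211°   (analog 28° ↓)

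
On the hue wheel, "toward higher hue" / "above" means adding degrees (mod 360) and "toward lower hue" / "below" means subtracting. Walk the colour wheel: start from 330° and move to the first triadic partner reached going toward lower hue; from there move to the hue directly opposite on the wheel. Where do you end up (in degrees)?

30°

330 − 120 = 210°   (triadic ↓)
210 + 180 = 390 → 390 − 360 = 30°   (complement)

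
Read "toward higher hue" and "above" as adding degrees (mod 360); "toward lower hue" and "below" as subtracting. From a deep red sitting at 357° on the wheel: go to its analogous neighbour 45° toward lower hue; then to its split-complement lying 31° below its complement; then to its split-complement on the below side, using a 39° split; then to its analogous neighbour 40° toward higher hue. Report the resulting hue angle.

357 − 45 = 312°   (analog 45° ↓)
312 + 149 = 461 → 461 − 360 = 101°   (split-comp 31° ↓)
101 + 141 = 242°   (split-comp 39° ↓)
242 + 40 = 282°   (analog 40° ↑)

282°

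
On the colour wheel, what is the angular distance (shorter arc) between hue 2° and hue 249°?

|2 − 249| = 247.
The shorter arc is 360 − 247 = 113°.

113°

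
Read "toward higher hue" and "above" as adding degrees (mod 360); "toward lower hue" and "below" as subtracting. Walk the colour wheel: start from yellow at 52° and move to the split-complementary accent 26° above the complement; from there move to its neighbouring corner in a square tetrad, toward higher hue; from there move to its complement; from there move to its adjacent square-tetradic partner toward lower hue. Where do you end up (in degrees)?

78°

+206° (split-comp 26° ↑): 52 + 206 = 258°
+90° (square ↑): 258 + 90 = 348°
+180° (complement): 348 + 180 = 528 → 528 − 360 = 168°
−90° (square ↓): 168 − 90 = 78°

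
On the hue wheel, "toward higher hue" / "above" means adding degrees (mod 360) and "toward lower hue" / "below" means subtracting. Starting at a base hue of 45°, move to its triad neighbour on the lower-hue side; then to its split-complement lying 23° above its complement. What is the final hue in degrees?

45 − 120 = -75 → -75 + 360 = 285°   (triadic ↓)
285 + 203 = 488 → 488 − 360 = 128°   (split-comp 23° ↑)

128°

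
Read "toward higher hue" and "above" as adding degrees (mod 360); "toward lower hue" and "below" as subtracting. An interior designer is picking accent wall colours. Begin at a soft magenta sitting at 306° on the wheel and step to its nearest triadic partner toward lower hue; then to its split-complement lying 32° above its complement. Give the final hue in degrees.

38°

triadic ↓ −120°: 306 − 120 = 186°
split-comp 32° ↑ +212°: 186 + 212 = 398 → 398 − 360 = 38°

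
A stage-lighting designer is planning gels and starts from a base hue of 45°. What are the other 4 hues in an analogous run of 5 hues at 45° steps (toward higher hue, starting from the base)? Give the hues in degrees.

90°, 135°, 180° and 225°

Analogous hues sit every 45° along the wheel.
45 + 45 = 90°
45 + 90 = 135°
45 + 135 = 180°
45 + 180 = 225°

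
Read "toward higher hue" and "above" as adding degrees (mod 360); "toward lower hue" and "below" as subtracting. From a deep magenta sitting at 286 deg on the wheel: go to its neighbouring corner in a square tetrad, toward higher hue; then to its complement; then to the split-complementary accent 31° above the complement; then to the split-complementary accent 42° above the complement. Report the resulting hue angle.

269°

+90° (square ↑): 286 + 90 = 376 → 376 − 360 = 16°
+180° (complement): 16 + 180 = 196°
+211° (split-comp 31° ↑): 196 + 211 = 407 → 407 − 360 = 47°
+222° (split-comp 42° ↑): 47 + 222 = 269°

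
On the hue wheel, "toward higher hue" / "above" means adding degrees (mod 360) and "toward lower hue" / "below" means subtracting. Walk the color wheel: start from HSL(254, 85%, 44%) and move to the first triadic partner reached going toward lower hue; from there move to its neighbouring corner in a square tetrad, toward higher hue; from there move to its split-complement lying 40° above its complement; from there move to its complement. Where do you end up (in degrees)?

264°

254 − 120 = 134°   (triadic ↓)
134 + 90 = 224°   (square ↑)
224 + 220 = 444 → 444 − 360 = 84°   (split-comp 40° ↑)
84 + 180 = 264°   (complement)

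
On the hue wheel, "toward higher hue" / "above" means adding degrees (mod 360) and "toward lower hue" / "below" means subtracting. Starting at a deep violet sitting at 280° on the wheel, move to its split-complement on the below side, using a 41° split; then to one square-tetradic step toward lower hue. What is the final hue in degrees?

329°

+139° (split-comp 41° ↓): 280 + 139 = 419 → 419 − 360 = 59°
−90° (square ↓): 59 − 90 = -31 → -31 + 360 = 329°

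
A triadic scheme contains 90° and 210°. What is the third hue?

A triad spaces three hues 120° apart.
The full set is {90°, 210°, 330°}.

330°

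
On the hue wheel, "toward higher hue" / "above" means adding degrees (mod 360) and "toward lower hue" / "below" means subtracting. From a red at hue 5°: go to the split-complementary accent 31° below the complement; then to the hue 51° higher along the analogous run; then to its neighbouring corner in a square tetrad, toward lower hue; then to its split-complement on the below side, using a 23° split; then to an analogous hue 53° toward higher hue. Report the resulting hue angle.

+149° (split-comp 31° ↓): 5 + 149 = 154°
+51° (analog 51° ↑): 154 + 51 = 205°
−90° (square ↓): 205 − 90 = 115°
+157° (split-comp 23° ↓): 115 + 157 = 272°
+53° (analog 53° ↑): 272 + 53 = 325°

325°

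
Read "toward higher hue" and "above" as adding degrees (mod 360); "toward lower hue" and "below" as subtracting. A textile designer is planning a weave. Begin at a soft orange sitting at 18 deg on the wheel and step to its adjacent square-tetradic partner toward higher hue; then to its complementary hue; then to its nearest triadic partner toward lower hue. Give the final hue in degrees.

168°

+90° (square ↑): 18 + 90 = 108°
+180° (complement): 108 + 180 = 288°
−120° (triadic ↓): 288 − 120 = 168°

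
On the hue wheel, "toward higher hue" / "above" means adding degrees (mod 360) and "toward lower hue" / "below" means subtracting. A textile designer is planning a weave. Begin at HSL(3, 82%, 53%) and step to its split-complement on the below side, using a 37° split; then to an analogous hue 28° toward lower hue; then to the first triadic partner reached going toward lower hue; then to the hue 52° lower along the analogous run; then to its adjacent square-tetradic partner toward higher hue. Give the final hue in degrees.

+143° (split-comp 37° ↓): 3 + 143 = 146°
−28° (analog 28° ↓): 146 − 28 = 118°
−120° (triadic ↓): 118 − 120 = -2 → -2 + 360 = 358°
−52° (analog 52° ↓): 358 − 52 = 306°
+90° (square ↑): 306 + 90 = 396 → 396 − 360 = 36°

36°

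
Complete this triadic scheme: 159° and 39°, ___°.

279°

A triad places three hues 120° apart.
The full set through 39° is {39°, 159°, 279°}.
Given {39°, 159°}, the missing hue is 279°.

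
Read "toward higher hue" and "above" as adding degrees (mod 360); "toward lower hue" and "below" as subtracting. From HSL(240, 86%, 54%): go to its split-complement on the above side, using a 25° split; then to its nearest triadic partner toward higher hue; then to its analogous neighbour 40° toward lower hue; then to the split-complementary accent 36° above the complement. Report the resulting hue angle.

21°

split-comp 25° ↑ +205°: 240 + 205 = 445 → 445 − 360 = 85°
triadic ↑ +120°: 85 + 120 = 205°
analog 40° ↓ −40°: 205 − 40 = 165°
split-comp 36° ↑ +216°: 165 + 216 = 381 → 381 − 360 = 21°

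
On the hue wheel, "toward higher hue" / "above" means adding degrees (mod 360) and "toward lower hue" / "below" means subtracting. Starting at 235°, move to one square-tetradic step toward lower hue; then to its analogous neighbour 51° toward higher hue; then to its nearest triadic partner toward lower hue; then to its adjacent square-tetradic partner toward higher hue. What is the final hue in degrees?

166°

235 − 90 = 145°   (square ↓)
145 + 51 = 196°   (analog 51° ↑)
196 − 120 = 76°   (triadic ↓)
76 + 90 = 166°   (square ↑)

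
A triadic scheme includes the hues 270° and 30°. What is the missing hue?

A triad places three hues 120° apart.
The full set through 30° is {30°, 150°, 270°}.
Given {30°, 270°}, the missing hue is 150°.

150°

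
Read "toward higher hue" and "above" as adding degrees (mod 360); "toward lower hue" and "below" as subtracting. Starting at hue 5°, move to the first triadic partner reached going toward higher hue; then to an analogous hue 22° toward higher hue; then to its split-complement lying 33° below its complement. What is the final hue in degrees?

294°

triadic ↑ +120°: 5 + 120 = 125°
analog 22° ↑ +22°: 125 + 22 = 147°
split-comp 33° ↓ +147°: 147 + 147 = 294°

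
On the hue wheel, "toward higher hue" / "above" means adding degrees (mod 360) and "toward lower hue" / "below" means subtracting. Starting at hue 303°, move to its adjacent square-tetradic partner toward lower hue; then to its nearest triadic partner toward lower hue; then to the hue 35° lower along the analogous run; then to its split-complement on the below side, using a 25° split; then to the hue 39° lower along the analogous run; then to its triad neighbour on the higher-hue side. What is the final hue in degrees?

−90° (square ↓): 303 − 90 = 213°
−120° (triadic ↓): 213 − 120 = 93°
−35° (analog 35° ↓): 93 − 35 = 58°
+155° (split-comp 25° ↓): 58 + 155 = 213°
−39° (analog 39° ↓): 213 − 39 = 174°
+120° (triadic ↑): 174 + 120 = 294°

294°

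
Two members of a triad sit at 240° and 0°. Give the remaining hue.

120°

A triad spaces three hues 120° apart.
The full set is {0°, 120°, 240°}.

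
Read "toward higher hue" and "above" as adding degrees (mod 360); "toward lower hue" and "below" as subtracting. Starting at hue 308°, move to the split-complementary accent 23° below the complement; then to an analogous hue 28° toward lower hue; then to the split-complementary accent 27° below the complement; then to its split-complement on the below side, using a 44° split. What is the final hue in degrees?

6°

+157° (split-comp 23° ↓): 308 + 157 = 465 → 465 − 360 = 105°
−28° (analog 28° ↓): 105 − 28 = 77°
+153° (split-comp 27° ↓): 77 + 153 = 230°
+136° (split-comp 44° ↓): 230 + 136 = 366 → 366 − 360 = 6°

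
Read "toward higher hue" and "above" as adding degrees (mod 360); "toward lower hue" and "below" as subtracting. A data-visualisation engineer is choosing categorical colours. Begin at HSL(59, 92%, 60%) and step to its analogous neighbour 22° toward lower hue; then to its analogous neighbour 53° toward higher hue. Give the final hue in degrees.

analog 22° ↓ −22°: 59 − 22 = 37°
analog 53° ↑ +53°: 37 + 53 = 90°

90°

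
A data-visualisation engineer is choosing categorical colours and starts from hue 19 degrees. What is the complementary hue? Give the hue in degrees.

The complement sits 180° across the wheel.
19 + 180 = 199°

199°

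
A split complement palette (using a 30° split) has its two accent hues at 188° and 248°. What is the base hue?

The accents sit 30° either side of the complement, so the complement is their short-arc midpoint on the wheel.
Short-arc midpoint of 188° and 248°: 218°.
Base is 180° from the complement: 218 − 180 = 38°

38°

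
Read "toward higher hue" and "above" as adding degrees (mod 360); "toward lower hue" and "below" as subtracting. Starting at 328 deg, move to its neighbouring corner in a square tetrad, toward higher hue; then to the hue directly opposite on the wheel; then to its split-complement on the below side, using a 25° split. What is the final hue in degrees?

33°

328 + 90 = 418 → 418 − 360 = 58°   (square ↑)
58 + 180 = 238°   (complement)
238 + 155 = 393 → 393 − 360 = 33°   (split-comp 25° ↓)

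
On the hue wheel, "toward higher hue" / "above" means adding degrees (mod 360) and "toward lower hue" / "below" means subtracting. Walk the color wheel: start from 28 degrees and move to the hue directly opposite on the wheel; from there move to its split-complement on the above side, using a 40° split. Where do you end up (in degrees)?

68°

+180° (complement): 28 + 180 = 208°
+220° (split-comp 40° ↑): 208 + 220 = 428 → 428 − 360 = 68°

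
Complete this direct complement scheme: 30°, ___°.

The complement sits 180° across the wheel.
The full set through 30° is {30°, 210°}.
Given {30°}, the missing hue is 210°.

210°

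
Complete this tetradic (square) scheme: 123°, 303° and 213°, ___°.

33°

A square tetradic scheme places four hues every 90°.
The full set through 123° is {33°, 123°, 213°, 303°}.
Given {123°, 213°, 303°}, the missing hue is 33°.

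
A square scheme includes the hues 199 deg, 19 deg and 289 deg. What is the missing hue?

A square tetradic scheme places four hues every 90°.
The full set through 19° is {19°, 109°, 199°, 289°}.
Given {19°, 199°, 289°}, the missing hue is 109°.

109°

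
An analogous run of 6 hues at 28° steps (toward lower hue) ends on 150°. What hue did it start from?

290°

5 steps of 28° (toward lower hue) give a net shift of −140°.
Start = end − shift: 150 + 140 = 290°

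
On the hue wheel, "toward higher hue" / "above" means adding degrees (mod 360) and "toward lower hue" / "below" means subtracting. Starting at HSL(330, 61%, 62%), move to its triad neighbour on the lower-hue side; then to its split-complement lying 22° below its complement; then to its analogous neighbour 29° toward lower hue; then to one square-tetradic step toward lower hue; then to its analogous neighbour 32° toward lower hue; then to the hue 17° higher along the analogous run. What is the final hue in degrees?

234°

330 − 120 = 210°   (triadic ↓)
210 + 158 = 368 → 368 − 360 = 8°   (split-comp 22° ↓)
8 − 29 = -21 → -21 + 360 = 339°   (analog 29° ↓)
339 − 90 = 249°   (square ↓)
249 − 32 = 217°   (analog 32° ↓)
217 + 17 = 234°   (analog 17° ↑)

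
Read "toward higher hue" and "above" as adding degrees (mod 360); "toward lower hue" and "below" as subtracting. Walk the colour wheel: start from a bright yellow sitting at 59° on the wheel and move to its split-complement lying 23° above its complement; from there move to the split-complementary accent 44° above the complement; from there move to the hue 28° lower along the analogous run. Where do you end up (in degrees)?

98°

59 + 203 = 262°   (split-comp 23° ↑)
262 + 224 = 486 → 486 − 360 = 126°   (split-comp 44° ↑)
126 − 28 = 98°   (analog 28° ↓)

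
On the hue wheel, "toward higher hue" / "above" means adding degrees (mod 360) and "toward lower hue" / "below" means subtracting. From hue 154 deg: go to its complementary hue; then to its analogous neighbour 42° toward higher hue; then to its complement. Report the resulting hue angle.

+180° (complement): 154 + 180 = 334°
+42° (analog 42° ↑): 334 + 42 = 376 → 376 − 360 = 16°
+180° (complement): 16 + 180 = 196°

196°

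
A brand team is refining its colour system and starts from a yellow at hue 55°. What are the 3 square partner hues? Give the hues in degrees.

A square tetradic scheme places four hues every 90°.
55 + 90 = 145°
55 + 180 = 235°
55 + 270 = 325°

145°, 235° and 325°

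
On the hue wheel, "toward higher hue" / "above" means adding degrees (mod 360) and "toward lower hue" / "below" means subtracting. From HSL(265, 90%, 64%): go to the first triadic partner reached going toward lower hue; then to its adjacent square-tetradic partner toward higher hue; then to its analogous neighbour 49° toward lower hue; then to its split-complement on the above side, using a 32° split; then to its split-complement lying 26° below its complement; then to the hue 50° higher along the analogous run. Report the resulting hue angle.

242°

triadic ↓ −120°: 265 − 120 = 145°
square ↑ +90°: 145 + 90 = 235°
analog 49° ↓ −49°: 235 − 49 = 186°
split-comp 32° ↑ +212°: 186 + 212 = 398 → 398 − 360 = 38°
split-comp 26° ↓ +154°: 38 + 154 = 192°
analog 50° ↑ +50°: 192 + 50 = 242°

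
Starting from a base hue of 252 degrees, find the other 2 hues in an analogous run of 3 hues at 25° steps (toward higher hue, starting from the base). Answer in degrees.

277° and 302°

Analogous hues sit every 25° along the wheel.
252 + 25 = 277°
252 + 50 = 302°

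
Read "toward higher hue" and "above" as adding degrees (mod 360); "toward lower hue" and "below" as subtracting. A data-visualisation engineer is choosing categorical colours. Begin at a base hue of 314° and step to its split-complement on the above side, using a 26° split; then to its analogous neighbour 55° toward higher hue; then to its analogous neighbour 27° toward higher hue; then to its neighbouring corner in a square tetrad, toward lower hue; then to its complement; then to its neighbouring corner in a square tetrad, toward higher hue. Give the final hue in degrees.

62°

+206° (split-comp 26° ↑): 314 + 206 = 520 → 520 − 360 = 160°
+55° (analog 55° ↑): 160 + 55 = 215°
+27° (analog 27° ↑): 215 + 27 = 242°
−90° (square ↓): 242 − 90 = 152°
+180° (complement): 152 + 180 = 332°
+90° (square ↑): 332 + 90 = 422 → 422 − 360 = 62°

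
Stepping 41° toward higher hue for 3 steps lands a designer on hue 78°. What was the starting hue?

315°

3 steps of 41° (toward higher hue) give a net shift of +123°.
Start = end − shift: 78 − 123 = -45 → -45 + 360 = 315°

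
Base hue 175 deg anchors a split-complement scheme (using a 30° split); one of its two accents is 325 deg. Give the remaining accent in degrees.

Split-complementary hues sit 30° either side of the complement.
Complement of the base 175°: 175 + 180 = 355°
The given accent 325° is 30° one side of 355°; the other accent sits 30° the other side: 355 + 30 = 385 → 385 − 360 = 25°

25°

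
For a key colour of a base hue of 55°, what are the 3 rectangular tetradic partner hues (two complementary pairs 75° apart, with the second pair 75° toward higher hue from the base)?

130°, 235° and 310°

A rectangular tetradic uses two complementary pairs 75° apart: offsets 0°, 75°, 180°, 255°.
55 + 75 = 130°
55 + 180 = 235°
55 + 255 = 310°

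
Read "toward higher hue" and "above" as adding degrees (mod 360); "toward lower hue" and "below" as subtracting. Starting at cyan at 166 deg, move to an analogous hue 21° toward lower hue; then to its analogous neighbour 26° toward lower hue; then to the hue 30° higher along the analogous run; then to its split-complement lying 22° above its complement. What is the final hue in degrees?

analog 21° ↓ −21°: 166 − 21 = 145°
analog 26° ↓ −26°: 145 − 26 = 119°
analog 30° ↑ +30°: 119 + 30 = 149°
split-comp 22° ↑ +202°: 149 + 202 = 351°

351°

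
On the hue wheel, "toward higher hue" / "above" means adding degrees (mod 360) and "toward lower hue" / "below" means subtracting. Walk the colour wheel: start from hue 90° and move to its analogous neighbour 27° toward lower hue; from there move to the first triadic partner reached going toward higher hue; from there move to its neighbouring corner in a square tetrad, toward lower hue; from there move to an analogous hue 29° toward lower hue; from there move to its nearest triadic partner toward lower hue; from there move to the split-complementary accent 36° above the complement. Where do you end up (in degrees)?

−27° (analog 27° ↓): 90 − 27 = 63°
+120° (triadic ↑): 63 + 120 = 183°
−90° (square ↓): 183 − 90 = 93°
−29° (analog 29° ↓): 93 − 29 = 64°
−120° (triadic ↓): 64 − 120 = -56 → -56 + 360 = 304°
+216° (split-comp 36° ↑): 304 + 216 = 520 → 520 − 360 = 160°

160°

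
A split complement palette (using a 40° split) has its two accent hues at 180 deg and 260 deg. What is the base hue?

The accents sit 40° either side of the complement, so the complement is their short-arc midpoint on the wheel.
Short-arc midpoint of 180° and 260°: 220°.
Base is 180° from the complement: 220 − 180 = 40°

40°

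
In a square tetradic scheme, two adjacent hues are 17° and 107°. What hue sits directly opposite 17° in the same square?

197°

A square tetradic scheme places four hues 90° apart; opposite corners are 180° apart.
17 + 180 = 197°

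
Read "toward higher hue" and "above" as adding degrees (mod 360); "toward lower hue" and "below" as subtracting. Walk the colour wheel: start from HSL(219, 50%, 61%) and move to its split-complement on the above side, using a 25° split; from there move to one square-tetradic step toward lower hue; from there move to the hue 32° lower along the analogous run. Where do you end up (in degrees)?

split-comp 25° ↑ +205°: 219 + 205 = 424 → 424 − 360 = 64°
square ↓ −90°: 64 − 90 = -26 → -26 + 360 = 334°
analog 32° ↓ −32°: 334 − 32 = 302°

302°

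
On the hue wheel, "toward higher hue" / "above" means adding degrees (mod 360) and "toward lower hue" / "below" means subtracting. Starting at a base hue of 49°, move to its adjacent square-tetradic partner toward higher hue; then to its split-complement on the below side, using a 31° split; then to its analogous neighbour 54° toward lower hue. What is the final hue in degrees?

234°

+90° (square ↑): 49 + 90 = 139°
+149° (split-comp 31° ↓): 139 + 149 = 288°
−54° (analog 54° ↓): 288 − 54 = 234°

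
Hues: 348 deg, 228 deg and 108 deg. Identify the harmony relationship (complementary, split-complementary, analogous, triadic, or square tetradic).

Sort the hues: 108°, 228°, 348°.
Successive gaps around the wheel: 120°, 120°, 120°.
Three hues equally spaced 120° apart form a triad.

triadic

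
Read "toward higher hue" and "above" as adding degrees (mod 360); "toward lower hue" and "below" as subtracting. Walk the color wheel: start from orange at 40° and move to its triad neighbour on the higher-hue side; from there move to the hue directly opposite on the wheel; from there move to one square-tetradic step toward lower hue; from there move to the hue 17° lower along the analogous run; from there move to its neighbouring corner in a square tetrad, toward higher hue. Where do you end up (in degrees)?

323°

triadic ↑ +120°: 40 + 120 = 160°
complement +180°: 160 + 180 = 340°
square ↓ −90°: 340 − 90 = 250°
analog 17° ↓ −17°: 250 − 17 = 233°
square ↑ +90°: 233 + 90 = 323°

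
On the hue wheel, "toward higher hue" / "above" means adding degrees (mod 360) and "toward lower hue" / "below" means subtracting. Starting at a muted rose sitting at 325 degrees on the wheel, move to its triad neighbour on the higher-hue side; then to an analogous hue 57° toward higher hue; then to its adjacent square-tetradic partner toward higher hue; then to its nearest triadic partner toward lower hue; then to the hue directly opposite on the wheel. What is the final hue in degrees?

325 + 120 = 445 → 445 − 360 = 85°   (triadic ↑)
85 + 57 = 142°   (analog 57° ↑)
142 + 90 = 232°   (square ↑)
232 − 120 = 112°   (triadic ↓)
112 + 180 = 292°   (complement)

292°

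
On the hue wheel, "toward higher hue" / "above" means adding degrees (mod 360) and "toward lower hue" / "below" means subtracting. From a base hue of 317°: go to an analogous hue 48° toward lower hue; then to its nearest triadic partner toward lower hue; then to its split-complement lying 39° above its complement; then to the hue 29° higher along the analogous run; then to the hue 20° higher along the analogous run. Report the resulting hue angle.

57°

317 − 48 = 269°   (analog 48° ↓)
269 − 120 = 149°   (triadic ↓)
149 + 219 = 368 → 368 − 360 = 8°   (split-comp 39° ↑)
8 + 29 = 37°   (analog 29° ↑)
37 + 20 = 57°   (analog 20° ↑)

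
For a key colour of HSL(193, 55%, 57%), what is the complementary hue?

13°

193 + 180 = 373 → 373 − 360 = 13°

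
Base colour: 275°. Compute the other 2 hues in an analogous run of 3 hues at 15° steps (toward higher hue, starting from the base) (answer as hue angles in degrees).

290° and 305°

275 + 15 = 290°
275 + 30 = 305°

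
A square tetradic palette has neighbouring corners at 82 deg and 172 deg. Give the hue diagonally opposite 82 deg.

A square tetradic scheme places four hues 90° apart; opposite corners are 180° apart.
82 + 180 = 262°

262°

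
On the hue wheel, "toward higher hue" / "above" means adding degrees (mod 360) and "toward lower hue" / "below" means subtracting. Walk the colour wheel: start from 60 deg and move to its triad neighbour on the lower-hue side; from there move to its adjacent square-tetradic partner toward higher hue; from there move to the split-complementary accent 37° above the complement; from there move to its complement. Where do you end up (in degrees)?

67°

60 − 120 = -60 → -60 + 360 = 300°   (triadic ↓)
300 + 90 = 390 → 390 − 360 = 30°   (square ↑)
30 + 217 = 247°   (split-comp 37° ↑)
247 + 180 = 427 → 427 − 360 = 67°   (complement)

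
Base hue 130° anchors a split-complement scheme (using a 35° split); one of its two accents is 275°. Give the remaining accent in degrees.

Split-complementary hues sit 35° either side of the complement.
Complement of the base 130°: 130 + 180 = 310°
The given accent 275° is 35° one side of 310°; the other accent sits 35° the other side: 310 + 35 = 345°

345°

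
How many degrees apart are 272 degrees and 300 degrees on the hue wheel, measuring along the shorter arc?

|272 − 300| = 28.
28 ≤ 180, so the shorter arc is 28°.

28°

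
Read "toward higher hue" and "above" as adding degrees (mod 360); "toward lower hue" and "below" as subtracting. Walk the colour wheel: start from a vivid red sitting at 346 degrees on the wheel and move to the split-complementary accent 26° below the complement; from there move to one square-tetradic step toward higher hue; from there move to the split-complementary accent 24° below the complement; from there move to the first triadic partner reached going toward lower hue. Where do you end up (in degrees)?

266°

346 + 154 = 500 → 500 − 360 = 140°   (split-comp 26° ↓)
140 + 90 = 230°   (square ↑)
230 + 156 = 386 → 386 − 360 = 26°   (split-comp 24° ↓)
26 − 120 = -94 → -94 + 360 = 266°   (triadic ↓)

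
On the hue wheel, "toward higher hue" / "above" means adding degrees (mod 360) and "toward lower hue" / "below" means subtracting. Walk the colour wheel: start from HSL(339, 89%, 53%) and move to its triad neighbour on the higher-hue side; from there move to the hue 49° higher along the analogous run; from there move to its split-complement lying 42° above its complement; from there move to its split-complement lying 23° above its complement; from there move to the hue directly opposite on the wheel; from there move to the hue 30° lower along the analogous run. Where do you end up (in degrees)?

triadic ↑ +120°: 339 + 120 = 459 → 459 − 360 = 99°
analog 49° ↑ +49°: 99 + 49 = 148°
split-comp 42° ↑ +222°: 148 + 222 = 370 → 370 − 360 = 10°
split-comp 23° ↑ +203°: 10 + 203 = 213°
complement +180°: 213 + 180 = 393 → 393 − 360 = 33°
analog 30° ↓ −30°: 33 − 30 = 3°

3°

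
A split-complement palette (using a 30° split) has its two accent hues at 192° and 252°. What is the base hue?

42°

The accents sit 30° either side of the complement, so the complement is their short-arc midpoint on the wheel.
Short-arc midpoint of 192° and 252°: 222°.
Base is 180° from the complement: 222 − 180 = 42°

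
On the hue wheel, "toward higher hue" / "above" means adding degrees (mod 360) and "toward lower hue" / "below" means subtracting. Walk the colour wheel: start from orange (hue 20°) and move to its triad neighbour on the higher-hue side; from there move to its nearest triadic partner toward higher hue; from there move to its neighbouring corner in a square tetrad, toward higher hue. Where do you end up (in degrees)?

350°

20 + 120 = 140°   (triadic ↑)
140 + 120 = 260°   (triadic ↑)
260 + 90 = 350°   (square ↑)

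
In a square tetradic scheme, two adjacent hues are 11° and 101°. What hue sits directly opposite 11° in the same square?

A square tetradic scheme places four hues 90° apart; opposite corners are 180° apart.
11 + 180 = 191°

191°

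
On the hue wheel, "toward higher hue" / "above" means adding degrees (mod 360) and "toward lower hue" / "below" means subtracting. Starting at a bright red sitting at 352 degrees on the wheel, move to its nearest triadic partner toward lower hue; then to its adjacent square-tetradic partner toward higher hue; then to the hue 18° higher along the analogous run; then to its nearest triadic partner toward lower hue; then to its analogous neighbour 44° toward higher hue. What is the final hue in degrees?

352 − 120 = 232°   (triadic ↓)
232 + 90 = 322°   (square ↑)
322 + 18 = 340°   (analog 18° ↑)
340 − 120 = 220°   (triadic ↓)
220 + 44 = 264°   (analog 44° ↑)

264°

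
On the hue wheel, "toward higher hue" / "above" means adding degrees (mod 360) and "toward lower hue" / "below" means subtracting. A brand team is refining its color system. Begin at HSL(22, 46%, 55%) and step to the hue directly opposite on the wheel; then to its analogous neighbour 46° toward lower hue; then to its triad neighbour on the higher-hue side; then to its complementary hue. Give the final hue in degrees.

22 + 180 = 202°   (complement)
202 − 46 = 156°   (analog 46° ↓)
156 + 120 = 276°   (triadic ↑)
276 + 180 = 456 → 456 − 360 = 96°   (complement)

96°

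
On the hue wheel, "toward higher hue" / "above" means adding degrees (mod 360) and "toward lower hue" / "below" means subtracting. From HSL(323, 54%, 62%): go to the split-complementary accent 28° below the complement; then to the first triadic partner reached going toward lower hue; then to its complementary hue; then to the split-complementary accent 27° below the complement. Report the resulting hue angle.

323 + 152 = 475 → 475 − 360 = 115°   (split-comp 28° ↓)
115 − 120 = -5 → -5 + 360 = 355°   (triadic ↓)
355 + 180 = 535 → 535 − 360 = 175°   (complement)
175 + 153 = 328°   (split-comp 27° ↓)

328°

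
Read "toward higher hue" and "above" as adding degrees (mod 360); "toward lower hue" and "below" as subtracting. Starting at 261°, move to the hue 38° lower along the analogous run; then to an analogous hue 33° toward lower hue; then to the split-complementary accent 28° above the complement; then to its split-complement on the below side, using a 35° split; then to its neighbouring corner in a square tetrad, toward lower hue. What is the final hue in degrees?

93°

−38° (analog 38° ↓): 261 − 38 = 223°
−33° (analog 33° ↓): 223 − 33 = 190°
+208° (split-comp 28° ↑): 190 + 208 = 398 → 398 − 360 = 38°
+145° (split-comp 35° ↓): 38 + 145 = 183°
−90° (square ↓): 183 − 90 = 93°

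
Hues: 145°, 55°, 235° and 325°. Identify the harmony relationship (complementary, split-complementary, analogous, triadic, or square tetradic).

square tetradic

Sort the hues: 55°, 145°, 235°, 325°.
Successive gaps around the wheel: 90°, 90°, 90°, 90°.
Four hues every 90° form a square tetradic scheme.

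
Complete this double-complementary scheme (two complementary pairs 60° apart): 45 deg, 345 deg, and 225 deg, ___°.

165°

A rectangular tetradic uses two complementary pairs 60° apart: offsets 0°, 60°, 180°, 240°.
Among {45°, 225°, 345°}, 225° and 45° are a 180° pair.
The remaining hue 345° needs its own complement: 345 + 180 = 525 → 525 − 360 = 165°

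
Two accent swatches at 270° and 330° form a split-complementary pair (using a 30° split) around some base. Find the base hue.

The accents sit 30° either side of the complement, so the complement is their short-arc midpoint on the wheel.
Short-arc midpoint of 270° and 330°: 300°.
Base is 180° from the complement: 300 − 180 = 120°

120°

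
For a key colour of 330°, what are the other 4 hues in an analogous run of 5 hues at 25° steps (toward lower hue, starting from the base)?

Analogous hues sit every 25° along the wheel.
330 − 25 = 305°
330 − 50 = 280°
330 − 75 = 255°
330 − 100 = 230°

305°, 280°, 255° and 230°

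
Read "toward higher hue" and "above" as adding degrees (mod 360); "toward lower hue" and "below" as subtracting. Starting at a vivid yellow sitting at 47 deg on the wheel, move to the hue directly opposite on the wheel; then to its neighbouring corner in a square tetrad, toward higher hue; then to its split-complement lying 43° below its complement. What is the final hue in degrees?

94°

47 + 180 = 227°   (complement)
227 + 90 = 317°   (square ↑)
317 + 137 = 454 → 454 − 360 = 94°   (split-comp 43° ↓)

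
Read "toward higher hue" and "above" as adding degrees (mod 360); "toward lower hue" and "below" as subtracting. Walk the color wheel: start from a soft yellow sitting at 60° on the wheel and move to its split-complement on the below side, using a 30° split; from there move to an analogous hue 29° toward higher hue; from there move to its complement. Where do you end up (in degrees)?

60 + 150 = 210°   (split-comp 30° ↓)
210 + 29 = 239°   (analog 29° ↑)
239 + 180 = 419 → 419 − 360 = 59°   (complement)

59°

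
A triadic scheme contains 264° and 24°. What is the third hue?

144°

A triad spaces three hues 120° apart.
The full set is {24°, 144°, 264°}.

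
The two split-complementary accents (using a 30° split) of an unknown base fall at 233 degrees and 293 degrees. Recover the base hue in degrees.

83°

The accents sit 30° either side of the complement, so the complement is their short-arc midpoint on the wheel.
Short-arc midpoint of 233° and 293°: 263°.
Base is 180° from the complement: 263 − 180 = 83°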